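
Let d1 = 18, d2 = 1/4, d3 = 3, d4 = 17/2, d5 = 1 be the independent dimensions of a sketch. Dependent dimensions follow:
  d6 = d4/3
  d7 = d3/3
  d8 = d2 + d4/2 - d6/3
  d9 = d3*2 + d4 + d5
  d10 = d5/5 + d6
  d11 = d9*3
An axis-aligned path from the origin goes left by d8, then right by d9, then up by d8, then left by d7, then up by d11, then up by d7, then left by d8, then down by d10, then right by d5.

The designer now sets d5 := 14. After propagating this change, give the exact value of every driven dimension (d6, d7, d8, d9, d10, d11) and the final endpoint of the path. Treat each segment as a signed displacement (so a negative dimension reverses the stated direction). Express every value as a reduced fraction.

Apply edit: d5 := 14
  d6 = d4/3 = 17/6
  d7 = d3/3 = 1
  d8 = d2 + d4/2 - d6/3 = 32/9
  d9 = d3*2 + d4 + d5 = 57/2
  d10 = d5/5 + d6 = 169/30
  d11 = d9*3 = 171/2
Walk from origin (0, 0):
  seg 1: left by d8 = 32/9 → (-32/9, 0)
  seg 2: right by d9 = 57/2 → (449/18, 0)
  seg 3: up by d8 = 32/9 → (449/18, 32/9)
  seg 4: left by d7 = 1 → (431/18, 32/9)
  seg 5: up by d11 = 171/2 → (431/18, 1603/18)
  seg 6: up by d7 = 1 → (431/18, 1621/18)
  seg 7: left by d8 = 32/9 → (367/18, 1621/18)
  seg 8: down by d10 = 169/30 → (367/18, 3799/45)
  seg 9: right by d5 = 14 → (619/18, 3799/45)

d6 = 17/6
d7 = 1
d8 = 32/9
d9 = 57/2
d10 = 169/30
d11 = 171/2
endpoint = (619/18, 3799/45)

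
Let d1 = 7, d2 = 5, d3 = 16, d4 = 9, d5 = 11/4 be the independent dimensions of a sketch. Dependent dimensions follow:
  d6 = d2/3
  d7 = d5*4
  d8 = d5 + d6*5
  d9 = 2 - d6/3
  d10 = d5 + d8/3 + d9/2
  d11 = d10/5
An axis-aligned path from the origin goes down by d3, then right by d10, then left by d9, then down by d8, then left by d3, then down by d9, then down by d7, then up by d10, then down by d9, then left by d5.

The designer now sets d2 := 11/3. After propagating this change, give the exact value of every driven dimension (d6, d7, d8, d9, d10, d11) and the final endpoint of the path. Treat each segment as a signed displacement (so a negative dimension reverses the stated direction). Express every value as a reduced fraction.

d6 = 11/9
d7 = 11
d8 = 319/36
d9 = 43/27
d10 = 13/2
d11 = 13/10
endpoint = (-1495/108, -3515/108)

Apply edit: d2 := 11/3
  d6 = d2/3 = 11/9
  d7 = d5*4 = 11
  d8 = d5 + d6*5 = 319/36
  d9 = 2 - d6/3 = 43/27
  d10 = d5 + d8/3 + d9/2 = 13/2
  d11 = d10/5 = 13/10
Walk from origin (0, 0):
  seg 1: down by d3 = 16 → (0, -16)
  seg 2: right by d10 = 13/2 → (13/2, -16)
  seg 3: left by d9 = 43/27 → (265/54, -16)
  seg 4: down by d8 = 319/36 → (265/54, -895/36)
  seg 5: left by d3 = 16 → (-599/54, -895/36)
  seg 6: down by d9 = 43/27 → (-599/54, -2857/108)
  seg 7: down by d7 = 11 → (-599/54, -4045/108)
  seg 8: up by d10 = 13/2 → (-599/54, -3343/108)
  seg 9: down by d9 = 43/27 → (-599/54, -3515/108)
  seg 10: left by d5 = 11/4 → (-1495/108, -3515/108)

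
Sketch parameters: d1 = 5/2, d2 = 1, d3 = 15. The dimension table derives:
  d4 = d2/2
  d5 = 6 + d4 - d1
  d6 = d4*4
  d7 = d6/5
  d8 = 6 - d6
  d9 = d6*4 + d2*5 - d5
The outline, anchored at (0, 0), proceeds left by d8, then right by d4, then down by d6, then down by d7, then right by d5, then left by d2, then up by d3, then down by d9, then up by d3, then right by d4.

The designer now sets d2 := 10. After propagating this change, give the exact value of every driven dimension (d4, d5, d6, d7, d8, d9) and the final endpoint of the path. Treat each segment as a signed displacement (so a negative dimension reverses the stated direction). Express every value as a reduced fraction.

Apply edit: d2 := 10
  d4 = d2/2 = 5
  d5 = 6 + d4 - d1 = 17/2
  d6 = d4*4 = 20
  d7 = d6/5 = 4
  d8 = 6 - d6 = -14
  d9 = d6*4 + d2*5 - d5 = 243/2
Walk from origin (0, 0):
  seg 1: left by d8 = -14 → (14, 0)
  seg 2: right by d4 = 5 → (19, 0)
  seg 3: down by d6 = 20 → (19, -20)
  seg 4: down by d7 = 4 → (19, -24)
  seg 5: right by d5 = 17/2 → (55/2, -24)
  seg 6: left by d2 = 10 → (35/2, -24)
  seg 7: up by d3 = 15 → (35/2, -9)
  seg 8: down by d9 = 243/2 → (35/2, -261/2)
  seg 9: up by d3 = 15 → (35/2, -231/2)
  seg 10: right by d4 = 5 → (45/2, -231/2)

d4 = 5
d5 = 17/2
d6 = 20
d7 = 4
d8 = -14
d9 = 243/2
endpoint = (45/2, -231/2)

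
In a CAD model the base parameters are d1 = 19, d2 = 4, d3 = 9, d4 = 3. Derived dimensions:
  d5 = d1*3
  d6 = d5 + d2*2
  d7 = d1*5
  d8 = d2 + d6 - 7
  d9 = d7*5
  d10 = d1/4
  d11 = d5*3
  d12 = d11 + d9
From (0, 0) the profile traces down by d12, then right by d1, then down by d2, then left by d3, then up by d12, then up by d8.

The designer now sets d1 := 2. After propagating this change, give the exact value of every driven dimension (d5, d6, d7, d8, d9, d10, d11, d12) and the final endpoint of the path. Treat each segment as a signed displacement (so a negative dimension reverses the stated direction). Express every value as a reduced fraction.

d5 = 6
d6 = 14
d7 = 10
d8 = 11
d9 = 50
d10 = 1/2
d11 = 18
d12 = 68
endpoint = (-7, 7)

Apply edit: d1 := 2
  d5 = d1*3 = 6
  d6 = d5 + d2*2 = 14
  d7 = d1*5 = 10
  d8 = d2 + d6 - 7 = 11
  d9 = d7*5 = 50
  d10 = d1/4 = 1/2
  d11 = d5*3 = 18
  d12 = d11 + d9 = 68
Walk from origin (0, 0):
  seg 1: down by d12 = 68 → (0, -68)
  seg 2: right by d1 = 2 → (2, -68)
  seg 3: down by d2 = 4 → (2, -72)
  seg 4: left by d3 = 9 → (-7, -72)
  seg 5: up by d12 = 68 → (-7, -4)
  seg 6: up by d8 = 11 → (-7, 7)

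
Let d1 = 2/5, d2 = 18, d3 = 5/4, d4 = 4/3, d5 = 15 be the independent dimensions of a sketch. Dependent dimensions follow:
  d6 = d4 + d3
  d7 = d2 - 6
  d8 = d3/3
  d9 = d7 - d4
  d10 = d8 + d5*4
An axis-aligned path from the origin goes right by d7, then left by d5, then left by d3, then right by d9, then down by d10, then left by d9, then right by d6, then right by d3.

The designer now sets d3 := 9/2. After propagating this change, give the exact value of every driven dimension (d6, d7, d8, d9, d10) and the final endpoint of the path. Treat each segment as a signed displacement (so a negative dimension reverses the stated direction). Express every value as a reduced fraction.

d6 = 35/6
d7 = 12
d8 = 3/2
d9 = 32/3
d10 = 123/2
endpoint = (17/6, -123/2)

Apply edit: d3 := 9/2
  d6 = d4 + d3 = 35/6
  d7 = d2 - 6 = 12
  d8 = d3/3 = 3/2
  d9 = d7 - d4 = 32/3
  d10 = d8 + d5*4 = 123/2
Walk from origin (0, 0):
  seg 1: right by d7 = 12 → (12, 0)
  seg 2: left by d5 = 15 → (-3, 0)
  seg 3: left by d3 = 9/2 → (-15/2, 0)
  seg 4: right by d9 = 32/3 → (19/6, 0)
  seg 5: down by d10 = 123/2 → (19/6, -123/2)
  seg 6: left by d9 = 32/3 → (-15/2, -123/2)
  seg 7: right by d6 = 35/6 → (-5/3, -123/2)
  seg 8: right by d3 = 9/2 → (17/6, -123/2)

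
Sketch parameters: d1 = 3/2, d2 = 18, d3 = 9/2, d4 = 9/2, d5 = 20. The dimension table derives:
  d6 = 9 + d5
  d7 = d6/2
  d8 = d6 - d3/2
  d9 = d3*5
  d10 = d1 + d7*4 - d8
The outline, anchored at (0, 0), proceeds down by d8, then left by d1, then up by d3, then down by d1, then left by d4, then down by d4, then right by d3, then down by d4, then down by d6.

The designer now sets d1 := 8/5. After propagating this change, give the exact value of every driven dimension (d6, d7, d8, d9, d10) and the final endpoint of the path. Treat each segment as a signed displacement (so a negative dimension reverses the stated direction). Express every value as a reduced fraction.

d6 = 29
d7 = 29/2
d8 = 107/4
d9 = 45/2
d10 = 657/20
endpoint = (-8/5, -1237/20)

Apply edit: d1 := 8/5
  d6 = 9 + d5 = 29
  d7 = d6/2 = 29/2
  d8 = d6 - d3/2 = 107/4
  d9 = d3*5 = 45/2
  d10 = d1 + d7*4 - d8 = 657/20
Walk from origin (0, 0):
  seg 1: down by d8 = 107/4 → (0, -107/4)
  seg 2: left by d1 = 8/5 → (-8/5, -107/4)
  seg 3: up by d3 = 9/2 → (-8/5, -89/4)
  seg 4: down by d1 = 8/5 → (-8/5, -477/20)
  seg 5: left by d4 = 9/2 → (-61/10, -477/20)
  seg 6: down by d4 = 9/2 → (-61/10, -567/20)
  seg 7: right by d3 = 9/2 → (-8/5, -567/20)
  seg 8: down by d4 = 9/2 → (-8/5, -657/20)
  seg 9: down by d6 = 29 → (-8/5, -1237/20)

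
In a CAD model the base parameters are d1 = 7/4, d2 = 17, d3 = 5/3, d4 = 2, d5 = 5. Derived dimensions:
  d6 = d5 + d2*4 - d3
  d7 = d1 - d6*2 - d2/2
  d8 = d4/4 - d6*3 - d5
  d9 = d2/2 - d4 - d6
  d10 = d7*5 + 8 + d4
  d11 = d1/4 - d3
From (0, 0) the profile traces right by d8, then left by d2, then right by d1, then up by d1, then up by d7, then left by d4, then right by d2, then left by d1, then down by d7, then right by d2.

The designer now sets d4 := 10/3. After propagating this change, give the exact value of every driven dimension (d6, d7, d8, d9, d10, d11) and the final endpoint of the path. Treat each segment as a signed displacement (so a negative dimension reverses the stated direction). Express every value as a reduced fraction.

Apply edit: d4 := 10/3
  d6 = d5 + d2*4 - d3 = 214/3
  d7 = d1 - d6*2 - d2/2 = -1793/12
  d8 = d4/4 - d6*3 - d5 = -1309/6
  d9 = d2/2 - d4 - d6 = -397/6
  d10 = d7*5 + 8 + d4 = -2943/4
  d11 = d1/4 - d3 = -59/48
Walk from origin (0, 0):
  seg 1: right by d8 = -1309/6 → (-1309/6, 0)
  seg 2: left by d2 = 17 → (-1411/6, 0)
  seg 3: right by d1 = 7/4 → (-2801/12, 0)
  seg 4: up by d1 = 7/4 → (-2801/12, 7/4)
  seg 5: up by d7 = -1793/12 → (-2801/12, -443/3)
  seg 6: left by d4 = 10/3 → (-947/4, -443/3)
  seg 7: right by d2 = 17 → (-879/4, -443/3)
  seg 8: left by d1 = 7/4 → (-443/2, -443/3)
  seg 9: down by d7 = -1793/12 → (-443/2, 7/4)
  seg 10: right by d2 = 17 → (-409/2, 7/4)

d6 = 214/3
d7 = -1793/12
d8 = -1309/6
d9 = -397/6
d10 = -2943/4
d11 = -59/48
endpoint = (-409/2, 7/4)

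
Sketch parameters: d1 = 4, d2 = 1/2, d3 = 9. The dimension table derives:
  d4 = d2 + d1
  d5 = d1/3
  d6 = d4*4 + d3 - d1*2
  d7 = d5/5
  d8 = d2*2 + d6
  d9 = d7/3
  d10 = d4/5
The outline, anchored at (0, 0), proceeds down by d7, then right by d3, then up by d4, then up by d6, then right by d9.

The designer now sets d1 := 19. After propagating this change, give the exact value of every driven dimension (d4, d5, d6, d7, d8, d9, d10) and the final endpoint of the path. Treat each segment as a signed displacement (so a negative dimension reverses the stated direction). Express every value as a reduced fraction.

Apply edit: d1 := 19
  d4 = d2 + d1 = 39/2
  d5 = d1/3 = 19/3
  d6 = d4*4 + d3 - d1*2 = 49
  d7 = d5/5 = 19/15
  d8 = d2*2 + d6 = 50
  d9 = d7/3 = 19/45
  d10 = d4/5 = 39/10
Walk from origin (0, 0):
  seg 1: down by d7 = 19/15 → (0, -19/15)
  seg 2: right by d3 = 9 → (9, -19/15)
  seg 3: up by d4 = 39/2 → (9, 547/30)
  seg 4: up by d6 = 49 → (9, 2017/30)
  seg 5: right by d9 = 19/45 → (424/45, 2017/30)

d4 = 39/2
d5 = 19/3
d6 = 49
d7 = 19/15
d8 = 50
d9 = 19/45
d10 = 39/10
endpoint = (424/45, 2017/30)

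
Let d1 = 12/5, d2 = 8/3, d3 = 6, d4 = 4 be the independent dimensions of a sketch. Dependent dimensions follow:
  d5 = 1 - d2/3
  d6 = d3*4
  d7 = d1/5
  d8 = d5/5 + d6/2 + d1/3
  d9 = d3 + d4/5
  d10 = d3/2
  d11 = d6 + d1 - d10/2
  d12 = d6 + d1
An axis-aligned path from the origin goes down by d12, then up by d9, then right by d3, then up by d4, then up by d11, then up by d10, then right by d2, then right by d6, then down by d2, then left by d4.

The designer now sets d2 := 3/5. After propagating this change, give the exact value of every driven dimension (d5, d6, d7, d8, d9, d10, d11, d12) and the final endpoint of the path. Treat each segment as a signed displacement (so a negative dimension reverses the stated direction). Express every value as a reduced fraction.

d5 = 4/5
d6 = 24
d7 = 12/25
d8 = 324/25
d9 = 34/5
d10 = 3
d11 = 249/10
d12 = 132/5
endpoint = (133/5, 117/10)

Apply edit: d2 := 3/5
  d5 = 1 - d2/3 = 4/5
  d6 = d3*4 = 24
  d7 = d1/5 = 12/25
  d8 = d5/5 + d6/2 + d1/3 = 324/25
  d9 = d3 + d4/5 = 34/5
  d10 = d3/2 = 3
  d11 = d6 + d1 - d10/2 = 249/10
  d12 = d6 + d1 = 132/5
Walk from origin (0, 0):
  seg 1: down by d12 = 132/5 → (0, -132/5)
  seg 2: up by d9 = 34/5 → (0, -98/5)
  seg 3: right by d3 = 6 → (6, -98/5)
  seg 4: up by d4 = 4 → (6, -78/5)
  seg 5: up by d11 = 249/10 → (6, 93/10)
  seg 6: up by d10 = 3 → (6, 123/10)
  seg 7: right by d2 = 3/5 → (33/5, 123/10)
  seg 8: right by d6 = 24 → (153/5, 123/10)
  seg 9: down by d2 = 3/5 → (153/5, 117/10)
  seg 10: left by d4 = 4 → (133/5, 117/10)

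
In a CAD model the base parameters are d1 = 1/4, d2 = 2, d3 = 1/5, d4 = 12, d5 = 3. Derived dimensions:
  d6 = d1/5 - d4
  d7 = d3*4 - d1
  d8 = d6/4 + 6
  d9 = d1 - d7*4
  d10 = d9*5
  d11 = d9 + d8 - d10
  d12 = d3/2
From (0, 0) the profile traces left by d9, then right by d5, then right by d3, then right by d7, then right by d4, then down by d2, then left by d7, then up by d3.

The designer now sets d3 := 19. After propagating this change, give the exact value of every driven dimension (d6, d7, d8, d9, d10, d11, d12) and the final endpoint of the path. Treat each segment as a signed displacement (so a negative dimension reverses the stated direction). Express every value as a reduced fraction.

Apply edit: d3 := 19
  d6 = d1/5 - d4 = -239/20
  d7 = d3*4 - d1 = 303/4
  d8 = d6/4 + 6 = 241/80
  d9 = d1 - d7*4 = -1211/4
  d10 = d9*5 = -6055/4
  d11 = d9 + d8 - d10 = 97121/80
  d12 = d3/2 = 19/2
Walk from origin (0, 0):
  seg 1: left by d9 = -1211/4 → (1211/4, 0)
  seg 2: right by d5 = 3 → (1223/4, 0)
  seg 3: right by d3 = 19 → (1299/4, 0)
  seg 4: right by d7 = 303/4 → (801/2, 0)
  seg 5: right by d4 = 12 → (825/2, 0)
  seg 6: down by d2 = 2 → (825/2, -2)
  seg 7: left by d7 = 303/4 → (1347/4, -2)
  seg 8: up by d3 = 19 → (1347/4, 17)

d6 = -239/20
d7 = 303/4
d8 = 241/80
d9 = -1211/4
d10 = -6055/4
d11 = 97121/80
d12 = 19/2
endpoint = (1347/4, 17)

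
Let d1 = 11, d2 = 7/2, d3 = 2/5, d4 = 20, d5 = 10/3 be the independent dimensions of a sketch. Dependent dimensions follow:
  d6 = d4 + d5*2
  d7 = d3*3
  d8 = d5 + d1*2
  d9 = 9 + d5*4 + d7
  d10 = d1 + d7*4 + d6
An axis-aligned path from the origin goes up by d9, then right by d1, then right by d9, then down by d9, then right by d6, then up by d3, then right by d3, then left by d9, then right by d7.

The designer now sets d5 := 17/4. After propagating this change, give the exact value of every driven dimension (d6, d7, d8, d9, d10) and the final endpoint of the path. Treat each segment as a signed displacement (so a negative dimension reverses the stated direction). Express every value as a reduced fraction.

d6 = 57/2
d7 = 6/5
d8 = 105/4
d9 = 136/5
d10 = 443/10
endpoint = (411/10, 2/5)

Apply edit: d5 := 17/4
  d6 = d4 + d5*2 = 57/2
  d7 = d3*3 = 6/5
  d8 = d5 + d1*2 = 105/4
  d9 = 9 + d5*4 + d7 = 136/5
  d10 = d1 + d7*4 + d6 = 443/10
Walk from origin (0, 0):
  seg 1: up by d9 = 136/5 → (0, 136/5)
  seg 2: right by d1 = 11 → (11, 136/5)
  seg 3: right by d9 = 136/5 → (191/5, 136/5)
  seg 4: down by d9 = 136/5 → (191/5, 0)
  seg 5: right by d6 = 57/2 → (667/10, 0)
  seg 6: up by d3 = 2/5 → (667/10, 2/5)
  seg 7: right by d3 = 2/5 → (671/10, 2/5)
  seg 8: left by d9 = 136/5 → (399/10, 2/5)
  seg 9: right by d7 = 6/5 → (411/10, 2/5)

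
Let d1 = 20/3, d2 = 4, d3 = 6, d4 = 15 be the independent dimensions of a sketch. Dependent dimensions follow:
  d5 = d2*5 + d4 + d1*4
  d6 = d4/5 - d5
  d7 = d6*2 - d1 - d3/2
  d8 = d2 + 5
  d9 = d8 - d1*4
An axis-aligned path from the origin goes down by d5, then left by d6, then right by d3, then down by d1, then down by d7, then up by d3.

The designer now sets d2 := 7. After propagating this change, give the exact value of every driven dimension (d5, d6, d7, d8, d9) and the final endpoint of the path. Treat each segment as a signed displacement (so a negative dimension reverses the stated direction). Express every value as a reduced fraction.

d5 = 230/3
d6 = -221/3
d7 = -157
d8 = 12
d9 = -44/3
endpoint = (239/3, 239/3)

Apply edit: d2 := 7
  d5 = d2*5 + d4 + d1*4 = 230/3
  d6 = d4/5 - d5 = -221/3
  d7 = d6*2 - d1 - d3/2 = -157
  d8 = d2 + 5 = 12
  d9 = d8 - d1*4 = -44/3
Walk from origin (0, 0):
  seg 1: down by d5 = 230/3 → (0, -230/3)
  seg 2: left by d6 = -221/3 → (221/3, -230/3)
  seg 3: right by d3 = 6 → (239/3, -230/3)
  seg 4: down by d1 = 20/3 → (239/3, -250/3)
  seg 5: down by d7 = -157 → (239/3, 221/3)
  seg 6: up by d3 = 6 → (239/3, 239/3)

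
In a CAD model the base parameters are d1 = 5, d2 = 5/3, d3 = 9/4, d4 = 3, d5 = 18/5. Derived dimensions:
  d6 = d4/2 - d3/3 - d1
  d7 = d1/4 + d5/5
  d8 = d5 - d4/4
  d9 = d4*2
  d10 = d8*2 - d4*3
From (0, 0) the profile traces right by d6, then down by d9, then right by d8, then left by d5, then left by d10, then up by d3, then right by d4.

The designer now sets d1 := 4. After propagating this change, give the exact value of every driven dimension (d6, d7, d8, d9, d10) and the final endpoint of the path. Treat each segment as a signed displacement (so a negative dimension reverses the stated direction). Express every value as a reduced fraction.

Apply edit: d1 := 4
  d6 = d4/2 - d3/3 - d1 = -13/4
  d7 = d1/4 + d5/5 = 43/25
  d8 = d5 - d4/4 = 57/20
  d9 = d4*2 = 6
  d10 = d8*2 - d4*3 = -33/10
Walk from origin (0, 0):
  seg 1: right by d6 = -13/4 → (-13/4, 0)
  seg 2: down by d9 = 6 → (-13/4, -6)
  seg 3: right by d8 = 57/20 → (-2/5, -6)
  seg 4: left by d5 = 18/5 → (-4, -6)
  seg 5: left by d10 = -33/10 → (-7/10, -6)
  seg 6: up by d3 = 9/4 → (-7/10, -15/4)
  seg 7: right by d4 = 3 → (23/10, -15/4)

d6 = -13/4
d7 = 43/25
d8 = 57/20
d9 = 6
d10 = -33/10
endpoint = (23/10, -15/4)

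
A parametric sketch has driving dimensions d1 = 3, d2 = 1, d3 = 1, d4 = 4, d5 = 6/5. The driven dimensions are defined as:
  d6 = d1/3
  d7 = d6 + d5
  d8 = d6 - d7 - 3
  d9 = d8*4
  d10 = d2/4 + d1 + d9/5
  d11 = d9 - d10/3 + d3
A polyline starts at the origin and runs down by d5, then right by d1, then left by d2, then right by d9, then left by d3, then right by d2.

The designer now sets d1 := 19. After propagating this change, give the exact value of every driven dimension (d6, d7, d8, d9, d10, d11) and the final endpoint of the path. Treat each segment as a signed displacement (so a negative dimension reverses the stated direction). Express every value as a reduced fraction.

d6 = 19/3
d7 = 113/15
d8 = -21/5
d9 = -84/5
d10 = 1589/100
d11 = -6329/300
endpoint = (6/5, -6/5)

Apply edit: d1 := 19
  d6 = d1/3 = 19/3
  d7 = d6 + d5 = 113/15
  d8 = d6 - d7 - 3 = -21/5
  d9 = d8*4 = -84/5
  d10 = d2/4 + d1 + d9/5 = 1589/100
  d11 = d9 - d10/3 + d3 = -6329/300
Walk from origin (0, 0):
  seg 1: down by d5 = 6/5 → (0, -6/5)
  seg 2: right by d1 = 19 → (19, -6/5)
  seg 3: left by d2 = 1 → (18, -6/5)
  seg 4: right by d9 = -84/5 → (6/5, -6/5)
  seg 5: left by d3 = 1 → (1/5, -6/5)
  seg 6: right by d2 = 1 → (6/5, -6/5)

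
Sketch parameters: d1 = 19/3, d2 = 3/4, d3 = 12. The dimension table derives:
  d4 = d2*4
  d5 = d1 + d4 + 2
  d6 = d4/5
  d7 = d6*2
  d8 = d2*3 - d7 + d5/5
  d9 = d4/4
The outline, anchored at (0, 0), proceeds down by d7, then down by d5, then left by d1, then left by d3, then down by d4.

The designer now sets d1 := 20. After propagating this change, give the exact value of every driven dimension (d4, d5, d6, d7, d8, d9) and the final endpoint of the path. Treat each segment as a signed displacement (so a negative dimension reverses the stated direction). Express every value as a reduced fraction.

d4 = 3
d5 = 25
d6 = 3/5
d7 = 6/5
d8 = 121/20
d9 = 3/4
endpoint = (-32, -146/5)

Apply edit: d1 := 20
  d4 = d2*4 = 3
  d5 = d1 + d4 + 2 = 25
  d6 = d4/5 = 3/5
  d7 = d6*2 = 6/5
  d8 = d2*3 - d7 + d5/5 = 121/20
  d9 = d4/4 = 3/4
Walk from origin (0, 0):
  seg 1: down by d7 = 6/5 → (0, -6/5)
  seg 2: down by d5 = 25 → (0, -131/5)
  seg 3: left by d1 = 20 → (-20, -131/5)
  seg 4: left by d3 = 12 → (-32, -131/5)
  seg 5: down by d4 = 3 → (-32, -146/5)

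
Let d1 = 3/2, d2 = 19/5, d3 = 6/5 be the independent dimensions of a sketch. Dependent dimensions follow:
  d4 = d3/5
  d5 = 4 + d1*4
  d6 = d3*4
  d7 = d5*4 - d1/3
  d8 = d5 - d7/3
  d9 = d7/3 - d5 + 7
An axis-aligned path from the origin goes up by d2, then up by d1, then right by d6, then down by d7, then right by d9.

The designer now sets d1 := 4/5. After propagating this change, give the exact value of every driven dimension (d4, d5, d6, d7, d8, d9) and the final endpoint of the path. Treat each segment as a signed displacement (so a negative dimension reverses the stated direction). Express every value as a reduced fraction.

d4 = 6/25
d5 = 36/5
d6 = 24/5
d7 = 428/15
d8 = -104/45
d9 = 419/45
endpoint = (127/9, -359/15)

Apply edit: d1 := 4/5
  d4 = d3/5 = 6/25
  d5 = 4 + d1*4 = 36/5
  d6 = d3*4 = 24/5
  d7 = d5*4 - d1/3 = 428/15
  d8 = d5 - d7/3 = -104/45
  d9 = d7/3 - d5 + 7 = 419/45
Walk from origin (0, 0):
  seg 1: up by d2 = 19/5 → (0, 19/5)
  seg 2: up by d1 = 4/5 → (0, 23/5)
  seg 3: right by d6 = 24/5 → (24/5, 23/5)
  seg 4: down by d7 = 428/15 → (24/5, -359/15)
  seg 5: right by d9 = 419/45 → (127/9, -359/15)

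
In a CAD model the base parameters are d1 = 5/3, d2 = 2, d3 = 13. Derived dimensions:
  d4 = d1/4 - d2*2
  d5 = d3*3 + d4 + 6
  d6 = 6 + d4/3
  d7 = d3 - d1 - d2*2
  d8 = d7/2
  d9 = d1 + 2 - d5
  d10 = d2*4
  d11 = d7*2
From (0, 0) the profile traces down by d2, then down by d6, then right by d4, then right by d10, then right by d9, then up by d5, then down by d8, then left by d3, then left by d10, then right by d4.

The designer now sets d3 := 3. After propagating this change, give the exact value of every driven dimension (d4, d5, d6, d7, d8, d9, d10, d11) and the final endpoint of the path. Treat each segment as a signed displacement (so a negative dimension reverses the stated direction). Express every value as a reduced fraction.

Apply edit: d3 := 3
  d4 = d1/4 - d2*2 = -43/12
  d5 = d3*3 + d4 + 6 = 137/12
  d6 = 6 + d4/3 = 173/36
  d7 = d3 - d1 - d2*2 = -8/3
  d8 = d7/2 = -4/3
  d9 = d1 + 2 - d5 = -31/4
  d10 = d2*4 = 8
  d11 = d7*2 = -16/3
Walk from origin (0, 0):
  seg 1: down by d2 = 2 → (0, -2)
  seg 2: down by d6 = 173/36 → (0, -245/36)
  seg 3: right by d4 = -43/12 → (-43/12, -245/36)
  seg 4: right by d10 = 8 → (53/12, -245/36)
  seg 5: right by d9 = -31/4 → (-10/3, -245/36)
  seg 6: up by d5 = 137/12 → (-10/3, 83/18)
  seg 7: down by d8 = -4/3 → (-10/3, 107/18)
  seg 8: left by d3 = 3 → (-19/3, 107/18)
  seg 9: left by d10 = 8 → (-43/3, 107/18)
  seg 10: right by d4 = -43/12 → (-215/12, 107/18)

d4 = -43/12
d5 = 137/12
d6 = 173/36
d7 = -8/3
d8 = -4/3
d9 = -31/4
d10 = 8
d11 = -16/3
endpoint = (-215/12, 107/18)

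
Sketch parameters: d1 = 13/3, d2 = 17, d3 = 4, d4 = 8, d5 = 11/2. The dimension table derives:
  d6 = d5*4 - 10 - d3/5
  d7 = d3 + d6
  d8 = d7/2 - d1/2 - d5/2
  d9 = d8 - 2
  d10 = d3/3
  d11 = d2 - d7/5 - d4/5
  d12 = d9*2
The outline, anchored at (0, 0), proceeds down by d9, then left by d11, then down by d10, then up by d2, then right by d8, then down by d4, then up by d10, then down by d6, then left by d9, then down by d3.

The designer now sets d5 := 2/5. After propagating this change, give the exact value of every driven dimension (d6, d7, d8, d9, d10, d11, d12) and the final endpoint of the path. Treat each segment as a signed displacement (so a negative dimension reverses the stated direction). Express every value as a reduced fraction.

d6 = -46/5
d7 = -26/5
d8 = -149/30
d9 = -209/30
d10 = 4/3
d11 = 411/25
d12 = -209/15
endpoint = (-361/25, 127/6)

Apply edit: d5 := 2/5
  d6 = d5*4 - 10 - d3/5 = -46/5
  d7 = d3 + d6 = -26/5
  d8 = d7/2 - d1/2 - d5/2 = -149/30
  d9 = d8 - 2 = -209/30
  d10 = d3/3 = 4/3
  d11 = d2 - d7/5 - d4/5 = 411/25
  d12 = d9*2 = -209/15
Walk from origin (0, 0):
  seg 1: down by d9 = -209/30 → (0, 209/30)
  seg 2: left by d11 = 411/25 → (-411/25, 209/30)
  seg 3: down by d10 = 4/3 → (-411/25, 169/30)
  seg 4: up by d2 = 17 → (-411/25, 679/30)
  seg 5: right by d8 = -149/30 → (-3211/150, 679/30)
  seg 6: down by d4 = 8 → (-3211/150, 439/30)
  seg 7: up by d10 = 4/3 → (-3211/150, 479/30)
  seg 8: down by d6 = -46/5 → (-3211/150, 151/6)
  seg 9: left by d9 = -209/30 → (-361/25, 151/6)
  seg 10: down by d3 = 4 → (-361/25, 127/6)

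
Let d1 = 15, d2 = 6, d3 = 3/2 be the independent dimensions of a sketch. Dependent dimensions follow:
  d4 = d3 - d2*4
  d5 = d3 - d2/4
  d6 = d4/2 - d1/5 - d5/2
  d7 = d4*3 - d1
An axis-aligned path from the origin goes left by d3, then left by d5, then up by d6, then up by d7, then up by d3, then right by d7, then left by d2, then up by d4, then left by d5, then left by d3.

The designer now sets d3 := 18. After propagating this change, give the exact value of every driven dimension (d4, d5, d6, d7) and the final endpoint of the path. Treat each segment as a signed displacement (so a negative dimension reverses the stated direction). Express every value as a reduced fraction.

Apply edit: d3 := 18
  d4 = d3 - d2*4 = -6
  d5 = d3 - d2/4 = 33/2
  d6 = d4/2 - d1/5 - d5/2 = -57/4
  d7 = d4*3 - d1 = -33
Walk from origin (0, 0):
  seg 1: left by d3 = 18 → (-18, 0)
  seg 2: left by d5 = 33/2 → (-69/2, 0)
  seg 3: up by d6 = -57/4 → (-69/2, -57/4)
  seg 4: up by d7 = -33 → (-69/2, -189/4)
  seg 5: up by d3 = 18 → (-69/2, -117/4)
  seg 6: right by d7 = -33 → (-135/2, -117/4)
  seg 7: left by d2 = 6 → (-147/2, -117/4)
  seg 8: up by d4 = -6 → (-147/2, -141/4)
  seg 9: left by d5 = 33/2 → (-90, -141/4)
  seg 10: left by d3 = 18 → (-108, -141/4)

d4 = -6
d5 = 33/2
d6 = -57/4
d7 = -33
endpoint = (-108, -141/4)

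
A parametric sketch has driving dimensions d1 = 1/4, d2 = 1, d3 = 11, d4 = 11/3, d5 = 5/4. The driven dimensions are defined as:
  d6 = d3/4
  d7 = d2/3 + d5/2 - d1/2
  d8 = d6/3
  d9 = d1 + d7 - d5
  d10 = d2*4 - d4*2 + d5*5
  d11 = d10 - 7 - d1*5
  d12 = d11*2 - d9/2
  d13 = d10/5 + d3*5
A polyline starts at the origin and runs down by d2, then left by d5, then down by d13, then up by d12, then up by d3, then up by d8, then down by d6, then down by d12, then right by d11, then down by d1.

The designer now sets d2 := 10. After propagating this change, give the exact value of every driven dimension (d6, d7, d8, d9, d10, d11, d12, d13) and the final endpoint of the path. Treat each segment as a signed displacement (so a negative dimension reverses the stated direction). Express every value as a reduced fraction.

Apply edit: d2 := 10
  d6 = d3/4 = 11/4
  d7 = d2/3 + d5/2 - d1/2 = 23/6
  d8 = d6/3 = 11/12
  d9 = d1 + d7 - d5 = 17/6
  d10 = d2*4 - d4*2 + d5*5 = 467/12
  d11 = d10 - 7 - d1*5 = 92/3
  d12 = d11*2 - d9/2 = 719/12
  d13 = d10/5 + d3*5 = 3767/60
Walk from origin (0, 0):
  seg 1: down by d2 = 10 → (0, -10)
  seg 2: left by d5 = 5/4 → (-5/4, -10)
  seg 3: down by d13 = 3767/60 → (-5/4, -4367/60)
  seg 4: up by d12 = 719/12 → (-5/4, -193/15)
  seg 5: up by d3 = 11 → (-5/4, -28/15)
  seg 6: up by d8 = 11/12 → (-5/4, -19/20)
  seg 7: down by d6 = 11/4 → (-5/4, -37/10)
  seg 8: down by d12 = 719/12 → (-5/4, -3817/60)
  seg 9: right by d11 = 92/3 → (353/12, -3817/60)
  seg 10: down by d1 = 1/4 → (353/12, -958/15)

d6 = 11/4
d7 = 23/6
d8 = 11/12
d9 = 17/6
d10 = 467/12
d11 = 92/3
d12 = 719/12
d13 = 3767/60
endpoint = (353/12, -958/15)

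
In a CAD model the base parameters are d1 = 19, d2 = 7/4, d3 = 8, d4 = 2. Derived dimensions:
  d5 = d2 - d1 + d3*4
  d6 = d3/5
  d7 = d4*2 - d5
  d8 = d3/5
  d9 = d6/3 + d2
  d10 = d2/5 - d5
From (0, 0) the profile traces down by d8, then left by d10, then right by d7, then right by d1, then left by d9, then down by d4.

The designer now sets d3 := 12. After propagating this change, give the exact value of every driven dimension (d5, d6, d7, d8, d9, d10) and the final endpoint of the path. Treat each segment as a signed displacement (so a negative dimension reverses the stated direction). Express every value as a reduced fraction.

Apply edit: d3 := 12
  d5 = d2 - d1 + d3*4 = 123/4
  d6 = d3/5 = 12/5
  d7 = d4*2 - d5 = -107/4
  d8 = d3/5 = 12/5
  d9 = d6/3 + d2 = 51/20
  d10 = d2/5 - d5 = -152/5
Walk from origin (0, 0):
  seg 1: down by d8 = 12/5 → (0, -12/5)
  seg 2: left by d10 = -152/5 → (152/5, -12/5)
  seg 3: right by d7 = -107/4 → (73/20, -12/5)
  seg 4: right by d1 = 19 → (453/20, -12/5)
  seg 5: left by d9 = 51/20 → (201/10, -12/5)
  seg 6: down by d4 = 2 → (201/10, -22/5)

d5 = 123/4
d6 = 12/5
d7 = -107/4
d8 = 12/5
d9 = 51/20
d10 = -152/5
endpoint = (201/10, -22/5)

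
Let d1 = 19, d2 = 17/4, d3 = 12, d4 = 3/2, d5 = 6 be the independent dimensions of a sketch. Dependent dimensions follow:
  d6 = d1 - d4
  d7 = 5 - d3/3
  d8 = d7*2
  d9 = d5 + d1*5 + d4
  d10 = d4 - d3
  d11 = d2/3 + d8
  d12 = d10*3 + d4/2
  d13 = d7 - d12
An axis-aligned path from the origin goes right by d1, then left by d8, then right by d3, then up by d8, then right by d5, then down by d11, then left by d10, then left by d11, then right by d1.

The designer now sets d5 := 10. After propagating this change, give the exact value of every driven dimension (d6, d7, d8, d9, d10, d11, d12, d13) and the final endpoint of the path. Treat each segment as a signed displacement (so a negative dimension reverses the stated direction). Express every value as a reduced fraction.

Apply edit: d5 := 10
  d6 = d1 - d4 = 35/2
  d7 = 5 - d3/3 = 1
  d8 = d7*2 = 2
  d9 = d5 + d1*5 + d4 = 213/2
  d10 = d4 - d3 = -21/2
  d11 = d2/3 + d8 = 41/12
  d12 = d10*3 + d4/2 = -123/4
  d13 = d7 - d12 = 127/4
Walk from origin (0, 0):
  seg 1: right by d1 = 19 → (19, 0)
  seg 2: left by d8 = 2 → (17, 0)
  seg 3: right by d3 = 12 → (29, 0)
  seg 4: up by d8 = 2 → (29, 2)
  seg 5: right by d5 = 10 → (39, 2)
  seg 6: down by d11 = 41/12 → (39, -17/12)
  seg 7: left by d10 = -21/2 → (99/2, -17/12)
  seg 8: left by d11 = 41/12 → (553/12, -17/12)
  seg 9: right by d1 = 19 → (781/12, -17/12)

d6 = 35/2
d7 = 1
d8 = 2
d9 = 213/2
d10 = -21/2
d11 = 41/12
d12 = -123/4
d13 = 127/4
endpoint = (781/12, -17/12)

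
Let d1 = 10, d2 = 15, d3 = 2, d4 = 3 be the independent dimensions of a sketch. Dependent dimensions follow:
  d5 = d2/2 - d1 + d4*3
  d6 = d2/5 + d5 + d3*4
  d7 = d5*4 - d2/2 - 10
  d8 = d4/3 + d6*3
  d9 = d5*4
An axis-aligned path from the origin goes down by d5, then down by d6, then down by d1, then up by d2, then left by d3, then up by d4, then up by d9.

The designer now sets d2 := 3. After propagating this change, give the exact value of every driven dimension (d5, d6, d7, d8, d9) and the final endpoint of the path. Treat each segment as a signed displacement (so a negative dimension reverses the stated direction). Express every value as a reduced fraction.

Apply edit: d2 := 3
  d5 = d2/2 - d1 + d4*3 = 1/2
  d6 = d2/5 + d5 + d3*4 = 91/10
  d7 = d5*4 - d2/2 - 10 = -19/2
  d8 = d4/3 + d6*3 = 283/10
  d9 = d5*4 = 2
Walk from origin (0, 0):
  seg 1: down by d5 = 1/2 → (0, -1/2)
  seg 2: down by d6 = 91/10 → (0, -48/5)
  seg 3: down by d1 = 10 → (0, -98/5)
  seg 4: up by d2 = 3 → (0, -83/5)
  seg 5: left by d3 = 2 → (-2, -83/5)
  seg 6: up by d4 = 3 → (-2, -68/5)
  seg 7: up by d9 = 2 → (-2, -58/5)

d5 = 1/2
d6 = 91/10
d7 = -19/2
d8 = 283/10
d9 = 2
endpoint = (-2, -58/5)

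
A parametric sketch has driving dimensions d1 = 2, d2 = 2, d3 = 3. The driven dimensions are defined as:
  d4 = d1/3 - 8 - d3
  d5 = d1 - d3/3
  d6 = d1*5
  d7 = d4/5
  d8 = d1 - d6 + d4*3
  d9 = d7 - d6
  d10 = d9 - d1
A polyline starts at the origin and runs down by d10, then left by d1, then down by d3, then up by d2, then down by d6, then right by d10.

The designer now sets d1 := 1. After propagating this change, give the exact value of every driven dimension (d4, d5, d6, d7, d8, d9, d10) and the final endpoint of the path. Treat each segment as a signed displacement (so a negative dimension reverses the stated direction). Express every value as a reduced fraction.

d4 = -32/3
d5 = 0
d6 = 5
d7 = -32/15
d8 = -36
d9 = -107/15
d10 = -122/15
endpoint = (-137/15, 32/15)

Apply edit: d1 := 1
  d4 = d1/3 - 8 - d3 = -32/3
  d5 = d1 - d3/3 = 0
  d6 = d1*5 = 5
  d7 = d4/5 = -32/15
  d8 = d1 - d6 + d4*3 = -36
  d9 = d7 - d6 = -107/15
  d10 = d9 - d1 = -122/15
Walk from origin (0, 0):
  seg 1: down by d10 = -122/15 → (0, 122/15)
  seg 2: left by d1 = 1 → (-1, 122/15)
  seg 3: down by d3 = 3 → (-1, 77/15)
  seg 4: up by d2 = 2 → (-1, 107/15)
  seg 5: down by d6 = 5 → (-1, 32/15)
  seg 6: right by d10 = -122/15 → (-137/15, 32/15)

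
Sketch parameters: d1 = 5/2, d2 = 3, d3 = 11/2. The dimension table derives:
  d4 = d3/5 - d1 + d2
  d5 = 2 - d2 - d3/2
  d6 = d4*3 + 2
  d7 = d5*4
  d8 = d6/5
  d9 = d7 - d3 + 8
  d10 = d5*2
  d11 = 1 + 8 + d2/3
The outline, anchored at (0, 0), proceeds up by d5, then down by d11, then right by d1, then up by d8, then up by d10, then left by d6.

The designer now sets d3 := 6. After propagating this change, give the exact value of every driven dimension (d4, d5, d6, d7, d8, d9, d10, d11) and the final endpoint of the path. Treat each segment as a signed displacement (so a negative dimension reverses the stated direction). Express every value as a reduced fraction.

Apply edit: d3 := 6
  d4 = d3/5 - d1 + d2 = 17/10
  d5 = 2 - d2 - d3/2 = -4
  d6 = d4*3 + 2 = 71/10
  d7 = d5*4 = -16
  d8 = d6/5 = 71/50
  d9 = d7 - d3 + 8 = -14
  d10 = d5*2 = -8
  d11 = 1 + 8 + d2/3 = 10
Walk from origin (0, 0):
  seg 1: up by d5 = -4 → (0, -4)
  seg 2: down by d11 = 10 → (0, -14)
  seg 3: right by d1 = 5/2 → (5/2, -14)
  seg 4: up by d8 = 71/50 → (5/2, -629/50)
  seg 5: up by d10 = -8 → (5/2, -1029/50)
  seg 6: left by d6 = 71/10 → (-23/5, -1029/50)

d4 = 17/10
d5 = -4
d6 = 71/10
d7 = -16
d8 = 71/50
d9 = -14
d10 = -8
d11 = 10
endpoint = (-23/5, -1029/50)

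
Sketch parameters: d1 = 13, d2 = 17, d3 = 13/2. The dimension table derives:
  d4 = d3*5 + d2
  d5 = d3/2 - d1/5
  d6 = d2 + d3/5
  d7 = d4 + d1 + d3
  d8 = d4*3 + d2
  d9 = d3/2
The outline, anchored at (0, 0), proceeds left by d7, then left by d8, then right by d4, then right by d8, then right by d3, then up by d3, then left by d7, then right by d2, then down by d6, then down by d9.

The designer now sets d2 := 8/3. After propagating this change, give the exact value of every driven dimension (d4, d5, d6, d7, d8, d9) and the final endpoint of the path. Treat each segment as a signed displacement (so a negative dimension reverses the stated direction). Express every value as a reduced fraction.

Apply edit: d2 := 8/3
  d4 = d3*5 + d2 = 211/6
  d5 = d3/2 - d1/5 = 13/20
  d6 = d2 + d3/5 = 119/30
  d7 = d4 + d1 + d3 = 164/3
  d8 = d4*3 + d2 = 649/6
  d9 = d3/2 = 13/4
Walk from origin (0, 0):
  seg 1: left by d7 = 164/3 → (-164/3, 0)
  seg 2: left by d8 = 649/6 → (-977/6, 0)
  seg 3: right by d4 = 211/6 → (-383/3, 0)
  seg 4: right by d8 = 649/6 → (-39/2, 0)
  seg 5: right by d3 = 13/2 → (-13, 0)
  seg 6: up by d3 = 13/2 → (-13, 13/2)
  seg 7: left by d7 = 164/3 → (-203/3, 13/2)
  seg 8: right by d2 = 8/3 → (-65, 13/2)
  seg 9: down by d6 = 119/30 → (-65, 38/15)
  seg 10: down by d9 = 13/4 → (-65, -43/60)

d4 = 211/6
d5 = 13/20
d6 = 119/30
d7 = 164/3
d8 = 649/6
d9 = 13/4
endpoint = (-65, -43/60)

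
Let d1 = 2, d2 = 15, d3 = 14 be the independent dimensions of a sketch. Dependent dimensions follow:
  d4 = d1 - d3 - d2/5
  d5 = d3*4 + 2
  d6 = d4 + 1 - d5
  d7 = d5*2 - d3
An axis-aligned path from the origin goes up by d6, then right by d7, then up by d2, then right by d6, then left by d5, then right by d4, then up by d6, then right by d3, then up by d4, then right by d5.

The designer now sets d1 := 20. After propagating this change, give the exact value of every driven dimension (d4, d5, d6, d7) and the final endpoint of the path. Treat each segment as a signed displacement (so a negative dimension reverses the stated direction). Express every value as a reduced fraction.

d4 = 3
d5 = 58
d6 = -54
d7 = 102
endpoint = (65, -90)

Apply edit: d1 := 20
  d4 = d1 - d3 - d2/5 = 3
  d5 = d3*4 + 2 = 58
  d6 = d4 + 1 - d5 = -54
  d7 = d5*2 - d3 = 102
Walk from origin (0, 0):
  seg 1: up by d6 = -54 → (0, -54)
  seg 2: right by d7 = 102 → (102, -54)
  seg 3: up by d2 = 15 → (102, -39)
  seg 4: right by d6 = -54 → (48, -39)
  seg 5: left by d5 = 58 → (-10, -39)
  seg 6: right by d4 = 3 → (-7, -39)
  seg 7: up by d6 = -54 → (-7, -93)
  seg 8: right by d3 = 14 → (7, -93)
  seg 9: up by d4 = 3 → (7, -90)
  seg 10: right by d5 = 58 → (65, -90)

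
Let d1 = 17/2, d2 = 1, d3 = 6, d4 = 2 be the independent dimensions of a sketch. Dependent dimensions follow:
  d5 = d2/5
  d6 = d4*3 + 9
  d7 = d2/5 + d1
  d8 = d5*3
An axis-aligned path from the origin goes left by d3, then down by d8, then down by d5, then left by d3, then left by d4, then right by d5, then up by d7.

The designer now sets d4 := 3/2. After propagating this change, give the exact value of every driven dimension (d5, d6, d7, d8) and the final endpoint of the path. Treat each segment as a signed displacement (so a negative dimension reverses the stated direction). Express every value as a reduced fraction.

d5 = 1/5
d6 = 27/2
d7 = 87/10
d8 = 3/5
endpoint = (-133/10, 79/10)

Apply edit: d4 := 3/2
  d5 = d2/5 = 1/5
  d6 = d4*3 + 9 = 27/2
  d7 = d2/5 + d1 = 87/10
  d8 = d5*3 = 3/5
Walk from origin (0, 0):
  seg 1: left by d3 = 6 → (-6, 0)
  seg 2: down by d8 = 3/5 → (-6, -3/5)
  seg 3: down by d5 = 1/5 → (-6, -4/5)
  seg 4: left by d3 = 6 → (-12, -4/5)
  seg 5: left by d4 = 3/2 → (-27/2, -4/5)
  seg 6: right by d5 = 1/5 → (-133/10, -4/5)
  seg 7: up by d7 = 87/10 → (-133/10, 79/10)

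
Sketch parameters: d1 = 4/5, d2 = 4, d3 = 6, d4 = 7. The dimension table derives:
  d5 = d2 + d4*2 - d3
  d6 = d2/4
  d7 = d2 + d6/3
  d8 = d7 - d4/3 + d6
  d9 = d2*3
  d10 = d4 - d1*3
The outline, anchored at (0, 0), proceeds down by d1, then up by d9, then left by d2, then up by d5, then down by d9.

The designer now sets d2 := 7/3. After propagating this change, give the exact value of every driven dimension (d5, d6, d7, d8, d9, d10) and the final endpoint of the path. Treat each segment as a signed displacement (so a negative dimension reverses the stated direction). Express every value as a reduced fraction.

Apply edit: d2 := 7/3
  d5 = d2 + d4*2 - d3 = 31/3
  d6 = d2/4 = 7/12
  d7 = d2 + d6/3 = 91/36
  d8 = d7 - d4/3 + d6 = 7/9
  d9 = d2*3 = 7
  d10 = d4 - d1*3 = 23/5
Walk from origin (0, 0):
  seg 1: down by d1 = 4/5 → (0, -4/5)
  seg 2: up by d9 = 7 → (0, 31/5)
  seg 3: left by d2 = 7/3 → (-7/3, 31/5)
  seg 4: up by d5 = 31/3 → (-7/3, 248/15)
  seg 5: down by d9 = 7 → (-7/3, 143/15)

d5 = 31/3
d6 = 7/12
d7 = 91/36
d8 = 7/9
d9 = 7
d10 = 23/5
endpoint = (-7/3, 143/15)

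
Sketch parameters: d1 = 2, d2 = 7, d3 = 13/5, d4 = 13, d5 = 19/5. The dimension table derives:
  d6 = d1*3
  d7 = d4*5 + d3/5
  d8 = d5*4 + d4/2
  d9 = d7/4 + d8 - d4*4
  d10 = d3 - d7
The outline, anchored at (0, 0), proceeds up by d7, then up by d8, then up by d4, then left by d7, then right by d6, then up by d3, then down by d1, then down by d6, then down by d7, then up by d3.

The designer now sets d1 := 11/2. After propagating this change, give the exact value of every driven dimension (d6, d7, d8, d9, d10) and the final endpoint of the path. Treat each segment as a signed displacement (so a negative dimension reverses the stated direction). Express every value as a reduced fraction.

Apply edit: d1 := 11/2
  d6 = d1*3 = 33/2
  d7 = d4*5 + d3/5 = 1638/25
  d8 = d5*4 + d4/2 = 217/10
  d9 = d7/4 + d8 - d4*4 = -348/25
  d10 = d3 - d7 = -1573/25
Walk from origin (0, 0):
  seg 1: up by d7 = 1638/25 → (0, 1638/25)
  seg 2: up by d8 = 217/10 → (0, 4361/50)
  seg 3: up by d4 = 13 → (0, 5011/50)
  seg 4: left by d7 = 1638/25 → (-1638/25, 5011/50)
  seg 5: right by d6 = 33/2 → (-2451/50, 5011/50)
  seg 6: up by d3 = 13/5 → (-2451/50, 5141/50)
  seg 7: down by d1 = 11/2 → (-2451/50, 2433/25)
  seg 8: down by d6 = 33/2 → (-2451/50, 4041/50)
  seg 9: down by d7 = 1638/25 → (-2451/50, 153/10)
  seg 10: up by d3 = 13/5 → (-2451/50, 179/10)

d6 = 33/2
d7 = 1638/25
d8 = 217/10
d9 = -348/25
d10 = -1573/25
endpoint = (-2451/50, 179/10)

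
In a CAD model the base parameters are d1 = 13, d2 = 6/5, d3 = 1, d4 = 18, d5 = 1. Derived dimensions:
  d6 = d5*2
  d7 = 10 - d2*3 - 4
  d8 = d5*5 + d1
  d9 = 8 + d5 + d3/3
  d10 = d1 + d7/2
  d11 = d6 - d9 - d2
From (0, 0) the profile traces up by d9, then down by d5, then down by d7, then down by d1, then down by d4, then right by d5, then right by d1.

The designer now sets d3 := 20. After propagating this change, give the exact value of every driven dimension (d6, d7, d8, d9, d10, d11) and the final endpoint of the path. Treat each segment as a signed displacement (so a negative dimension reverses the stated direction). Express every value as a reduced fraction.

Apply edit: d3 := 20
  d6 = d5*2 = 2
  d7 = 10 - d2*3 - 4 = 12/5
  d8 = d5*5 + d1 = 18
  d9 = 8 + d5 + d3/3 = 47/3
  d10 = d1 + d7/2 = 71/5
  d11 = d6 - d9 - d2 = -223/15
Walk from origin (0, 0):
  seg 1: up by d9 = 47/3 → (0, 47/3)
  seg 2: down by d5 = 1 → (0, 44/3)
  seg 3: down by d7 = 12/5 → (0, 184/15)
  seg 4: down by d1 = 13 → (0, -11/15)
  seg 5: down by d4 = 18 → (0, -281/15)
  seg 6: right by d5 = 1 → (1, -281/15)
  seg 7: right by d1 = 13 → (14, -281/15)

d6 = 2
d7 = 12/5
d8 = 18
d9 = 47/3
d10 = 71/5
d11 = -223/15
endpoint = (14, -281/15)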